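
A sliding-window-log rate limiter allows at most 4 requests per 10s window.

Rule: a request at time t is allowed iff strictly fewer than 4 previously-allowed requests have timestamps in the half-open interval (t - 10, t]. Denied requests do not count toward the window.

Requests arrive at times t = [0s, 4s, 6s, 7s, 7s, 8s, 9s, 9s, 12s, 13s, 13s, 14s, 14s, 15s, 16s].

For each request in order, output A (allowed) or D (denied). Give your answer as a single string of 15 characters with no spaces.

Answer: AAAADDDDADDADDA

Derivation:
Tracking allowed requests in the window:
  req#1 t=0s: ALLOW
  req#2 t=4s: ALLOW
  req#3 t=6s: ALLOW
  req#4 t=7s: ALLOW
  req#5 t=7s: DENY
  req#6 t=8s: DENY
  req#7 t=9s: DENY
  req#8 t=9s: DENY
  req#9 t=12s: ALLOW
  req#10 t=13s: DENY
  req#11 t=13s: DENY
  req#12 t=14s: ALLOW
  req#13 t=14s: DENY
  req#14 t=15s: DENY
  req#15 t=16s: ALLOW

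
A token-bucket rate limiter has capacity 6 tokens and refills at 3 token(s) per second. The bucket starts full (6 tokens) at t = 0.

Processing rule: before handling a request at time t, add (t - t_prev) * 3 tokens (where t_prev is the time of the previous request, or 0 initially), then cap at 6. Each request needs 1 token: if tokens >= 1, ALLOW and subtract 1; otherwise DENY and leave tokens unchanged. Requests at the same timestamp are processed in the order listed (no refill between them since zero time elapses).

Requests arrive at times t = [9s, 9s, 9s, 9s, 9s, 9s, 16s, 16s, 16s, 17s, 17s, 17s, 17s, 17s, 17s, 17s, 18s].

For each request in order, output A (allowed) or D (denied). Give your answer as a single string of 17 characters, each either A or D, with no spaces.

Simulating step by step:
  req#1 t=9s: ALLOW
  req#2 t=9s: ALLOW
  req#3 t=9s: ALLOW
  req#4 t=9s: ALLOW
  req#5 t=9s: ALLOW
  req#6 t=9s: ALLOW
  req#7 t=16s: ALLOW
  req#8 t=16s: ALLOW
  req#9 t=16s: ALLOW
  req#10 t=17s: ALLOW
  req#11 t=17s: ALLOW
  req#12 t=17s: ALLOW
  req#13 t=17s: ALLOW
  req#14 t=17s: ALLOW
  req#15 t=17s: ALLOW
  req#16 t=17s: DENY
  req#17 t=18s: ALLOW

Answer: AAAAAAAAAAAAAAADA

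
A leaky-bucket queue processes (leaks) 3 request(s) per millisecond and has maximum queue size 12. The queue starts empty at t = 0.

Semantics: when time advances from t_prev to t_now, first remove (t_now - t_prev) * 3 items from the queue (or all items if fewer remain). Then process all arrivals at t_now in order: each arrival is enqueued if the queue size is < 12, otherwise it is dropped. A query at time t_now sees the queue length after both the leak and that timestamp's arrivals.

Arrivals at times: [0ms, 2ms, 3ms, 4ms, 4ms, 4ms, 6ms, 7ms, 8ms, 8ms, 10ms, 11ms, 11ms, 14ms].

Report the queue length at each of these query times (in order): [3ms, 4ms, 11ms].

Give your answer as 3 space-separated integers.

Answer: 1 3 2

Derivation:
Queue lengths at query times:
  query t=3ms: backlog = 1
  query t=4ms: backlog = 3
  query t=11ms: backlog = 2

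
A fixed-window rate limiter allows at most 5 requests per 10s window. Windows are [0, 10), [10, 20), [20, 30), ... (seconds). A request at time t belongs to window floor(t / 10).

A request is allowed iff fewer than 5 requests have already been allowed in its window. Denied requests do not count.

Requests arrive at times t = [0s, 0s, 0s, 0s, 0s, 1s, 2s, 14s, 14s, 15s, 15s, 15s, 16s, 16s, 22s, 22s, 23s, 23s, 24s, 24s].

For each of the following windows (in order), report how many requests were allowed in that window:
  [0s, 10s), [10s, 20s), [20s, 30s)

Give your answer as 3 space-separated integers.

Processing requests:
  req#1 t=0s (window 0): ALLOW
  req#2 t=0s (window 0): ALLOW
  req#3 t=0s (window 0): ALLOW
  req#4 t=0s (window 0): ALLOW
  req#5 t=0s (window 0): ALLOW
  req#6 t=1s (window 0): DENY
  req#7 t=2s (window 0): DENY
  req#8 t=14s (window 1): ALLOW
  req#9 t=14s (window 1): ALLOW
  req#10 t=15s (window 1): ALLOW
  req#11 t=15s (window 1): ALLOW
  req#12 t=15s (window 1): ALLOW
  req#13 t=16s (window 1): DENY
  req#14 t=16s (window 1): DENY
  req#15 t=22s (window 2): ALLOW
  req#16 t=22s (window 2): ALLOW
  req#17 t=23s (window 2): ALLOW
  req#18 t=23s (window 2): ALLOW
  req#19 t=24s (window 2): ALLOW
  req#20 t=24s (window 2): DENY

Allowed counts by window: 5 5 5

Answer: 5 5 5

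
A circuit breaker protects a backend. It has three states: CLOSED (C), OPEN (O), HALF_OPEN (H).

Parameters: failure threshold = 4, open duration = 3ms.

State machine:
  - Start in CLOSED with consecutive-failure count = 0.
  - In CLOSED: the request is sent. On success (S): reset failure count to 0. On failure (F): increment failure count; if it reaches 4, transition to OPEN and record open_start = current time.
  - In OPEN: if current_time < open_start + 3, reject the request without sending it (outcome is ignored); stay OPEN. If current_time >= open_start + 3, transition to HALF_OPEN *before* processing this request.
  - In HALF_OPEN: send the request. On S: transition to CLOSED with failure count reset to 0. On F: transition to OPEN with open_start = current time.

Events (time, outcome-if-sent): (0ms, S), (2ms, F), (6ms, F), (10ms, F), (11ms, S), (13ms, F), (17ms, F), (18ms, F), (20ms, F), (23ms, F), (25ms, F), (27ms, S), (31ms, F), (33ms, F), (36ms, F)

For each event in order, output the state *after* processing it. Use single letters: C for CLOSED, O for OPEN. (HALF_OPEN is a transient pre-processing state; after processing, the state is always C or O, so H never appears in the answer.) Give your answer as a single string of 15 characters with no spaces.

Answer: CCCCCCCCOOOCCCC

Derivation:
State after each event:
  event#1 t=0ms outcome=S: state=CLOSED
  event#2 t=2ms outcome=F: state=CLOSED
  event#3 t=6ms outcome=F: state=CLOSED
  event#4 t=10ms outcome=F: state=CLOSED
  event#5 t=11ms outcome=S: state=CLOSED
  event#6 t=13ms outcome=F: state=CLOSED
  event#7 t=17ms outcome=F: state=CLOSED
  event#8 t=18ms outcome=F: state=CLOSED
  event#9 t=20ms outcome=F: state=OPEN
  event#10 t=23ms outcome=F: state=OPEN
  event#11 t=25ms outcome=F: state=OPEN
  event#12 t=27ms outcome=S: state=CLOSED
  event#13 t=31ms outcome=F: state=CLOSED
  event#14 t=33ms outcome=F: state=CLOSED
  event#15 t=36ms outcome=F: state=CLOSED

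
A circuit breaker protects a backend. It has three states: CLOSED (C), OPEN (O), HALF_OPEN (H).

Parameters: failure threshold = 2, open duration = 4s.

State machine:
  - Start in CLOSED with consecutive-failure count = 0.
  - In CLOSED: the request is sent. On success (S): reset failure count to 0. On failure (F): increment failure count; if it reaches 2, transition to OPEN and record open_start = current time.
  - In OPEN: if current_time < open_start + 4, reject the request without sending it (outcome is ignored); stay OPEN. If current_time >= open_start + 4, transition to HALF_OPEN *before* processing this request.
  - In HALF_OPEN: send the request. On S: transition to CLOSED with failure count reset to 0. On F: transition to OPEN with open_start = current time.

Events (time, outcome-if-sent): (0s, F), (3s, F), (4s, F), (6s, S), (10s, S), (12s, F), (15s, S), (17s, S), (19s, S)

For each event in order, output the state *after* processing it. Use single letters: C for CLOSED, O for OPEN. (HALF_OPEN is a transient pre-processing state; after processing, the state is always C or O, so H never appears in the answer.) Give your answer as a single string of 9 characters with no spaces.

State after each event:
  event#1 t=0s outcome=F: state=CLOSED
  event#2 t=3s outcome=F: state=OPEN
  event#3 t=4s outcome=F: state=OPEN
  event#4 t=6s outcome=S: state=OPEN
  event#5 t=10s outcome=S: state=CLOSED
  event#6 t=12s outcome=F: state=CLOSED
  event#7 t=15s outcome=S: state=CLOSED
  event#8 t=17s outcome=S: state=CLOSED
  event#9 t=19s outcome=S: state=CLOSED

Answer: COOOCCCCC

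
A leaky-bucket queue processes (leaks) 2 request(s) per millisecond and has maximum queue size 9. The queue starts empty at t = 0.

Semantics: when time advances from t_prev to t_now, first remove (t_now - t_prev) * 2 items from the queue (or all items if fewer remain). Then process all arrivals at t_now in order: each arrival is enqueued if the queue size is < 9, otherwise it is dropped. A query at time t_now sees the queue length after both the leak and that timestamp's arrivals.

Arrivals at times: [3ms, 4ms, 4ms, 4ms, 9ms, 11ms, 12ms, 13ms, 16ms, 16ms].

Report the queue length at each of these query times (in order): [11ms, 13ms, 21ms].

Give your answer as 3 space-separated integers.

Queue lengths at query times:
  query t=11ms: backlog = 1
  query t=13ms: backlog = 1
  query t=21ms: backlog = 0

Answer: 1 1 0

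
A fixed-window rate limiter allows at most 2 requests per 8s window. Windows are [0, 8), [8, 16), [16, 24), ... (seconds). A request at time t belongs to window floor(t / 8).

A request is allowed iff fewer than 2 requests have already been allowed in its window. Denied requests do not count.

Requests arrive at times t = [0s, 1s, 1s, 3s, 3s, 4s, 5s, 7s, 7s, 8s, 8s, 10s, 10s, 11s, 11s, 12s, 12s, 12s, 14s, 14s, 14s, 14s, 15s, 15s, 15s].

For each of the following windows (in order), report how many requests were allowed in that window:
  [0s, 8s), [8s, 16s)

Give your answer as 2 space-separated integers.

Answer: 2 2

Derivation:
Processing requests:
  req#1 t=0s (window 0): ALLOW
  req#2 t=1s (window 0): ALLOW
  req#3 t=1s (window 0): DENY
  req#4 t=3s (window 0): DENY
  req#5 t=3s (window 0): DENY
  req#6 t=4s (window 0): DENY
  req#7 t=5s (window 0): DENY
  req#8 t=7s (window 0): DENY
  req#9 t=7s (window 0): DENY
  req#10 t=8s (window 1): ALLOW
  req#11 t=8s (window 1): ALLOW
  req#12 t=10s (window 1): DENY
  req#13 t=10s (window 1): DENY
  req#14 t=11s (window 1): DENY
  req#15 t=11s (window 1): DENY
  req#16 t=12s (window 1): DENY
  req#17 t=12s (window 1): DENY
  req#18 t=12s (window 1): DENY
  req#19 t=14s (window 1): DENY
  req#20 t=14s (window 1): DENY
  req#21 t=14s (window 1): DENY
  req#22 t=14s (window 1): DENY
  req#23 t=15s (window 1): DENY
  req#24 t=15s (window 1): DENY
  req#25 t=15s (window 1): DENY

Allowed counts by window: 2 2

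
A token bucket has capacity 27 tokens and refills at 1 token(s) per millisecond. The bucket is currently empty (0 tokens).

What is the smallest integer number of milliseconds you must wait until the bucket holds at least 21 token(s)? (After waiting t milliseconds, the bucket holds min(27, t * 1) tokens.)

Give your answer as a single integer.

Need t * 1 >= 21, so t >= 21/1.
Smallest integer t = ceil(21/1) = 21.

Answer: 21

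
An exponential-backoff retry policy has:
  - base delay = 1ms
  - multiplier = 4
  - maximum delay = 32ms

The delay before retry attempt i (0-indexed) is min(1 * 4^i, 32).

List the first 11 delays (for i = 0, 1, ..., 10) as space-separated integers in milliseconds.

Answer: 1 4 16 32 32 32 32 32 32 32 32

Derivation:
Computing each delay:
  i=0: min(1*4^0, 32) = 1
  i=1: min(1*4^1, 32) = 4
  i=2: min(1*4^2, 32) = 16
  i=3: min(1*4^3, 32) = 32
  i=4: min(1*4^4, 32) = 32
  i=5: min(1*4^5, 32) = 32
  i=6: min(1*4^6, 32) = 32
  i=7: min(1*4^7, 32) = 32
  i=8: min(1*4^8, 32) = 32
  i=9: min(1*4^9, 32) = 32
  i=10: min(1*4^10, 32) = 32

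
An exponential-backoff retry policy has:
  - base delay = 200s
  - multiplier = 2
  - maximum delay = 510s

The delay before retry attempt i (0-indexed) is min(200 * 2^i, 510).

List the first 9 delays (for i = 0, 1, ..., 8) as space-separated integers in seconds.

Answer: 200 400 510 510 510 510 510 510 510

Derivation:
Computing each delay:
  i=0: min(200*2^0, 510) = 200
  i=1: min(200*2^1, 510) = 400
  i=2: min(200*2^2, 510) = 510
  i=3: min(200*2^3, 510) = 510
  i=4: min(200*2^4, 510) = 510
  i=5: min(200*2^5, 510) = 510
  i=6: min(200*2^6, 510) = 510
  i=7: min(200*2^7, 510) = 510
  i=8: min(200*2^8, 510) = 510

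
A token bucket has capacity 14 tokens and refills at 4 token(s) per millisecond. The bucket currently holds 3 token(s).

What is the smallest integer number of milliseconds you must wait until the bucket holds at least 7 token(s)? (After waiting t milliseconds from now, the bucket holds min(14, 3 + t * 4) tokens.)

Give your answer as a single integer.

Answer: 1

Derivation:
Need 3 + t * 4 >= 7, so t >= 4/4.
Smallest integer t = ceil(4/4) = 1.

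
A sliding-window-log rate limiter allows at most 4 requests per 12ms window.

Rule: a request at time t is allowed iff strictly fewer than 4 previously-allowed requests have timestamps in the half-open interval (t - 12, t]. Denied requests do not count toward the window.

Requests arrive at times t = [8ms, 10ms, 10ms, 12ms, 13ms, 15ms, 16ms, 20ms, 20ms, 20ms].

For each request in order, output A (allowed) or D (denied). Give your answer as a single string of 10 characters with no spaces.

Tracking allowed requests in the window:
  req#1 t=8ms: ALLOW
  req#2 t=10ms: ALLOW
  req#3 t=10ms: ALLOW
  req#4 t=12ms: ALLOW
  req#5 t=13ms: DENY
  req#6 t=15ms: DENY
  req#7 t=16ms: DENY
  req#8 t=20ms: ALLOW
  req#9 t=20ms: DENY
  req#10 t=20ms: DENY

Answer: AAAADDDADD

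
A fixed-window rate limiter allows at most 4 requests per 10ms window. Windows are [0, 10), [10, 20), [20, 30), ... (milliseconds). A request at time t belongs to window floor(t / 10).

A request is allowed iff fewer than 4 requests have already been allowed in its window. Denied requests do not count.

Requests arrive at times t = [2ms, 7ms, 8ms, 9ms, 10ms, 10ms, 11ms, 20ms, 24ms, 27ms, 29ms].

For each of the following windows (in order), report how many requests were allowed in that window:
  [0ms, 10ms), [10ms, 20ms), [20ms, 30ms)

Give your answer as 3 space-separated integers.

Answer: 4 3 4

Derivation:
Processing requests:
  req#1 t=2ms (window 0): ALLOW
  req#2 t=7ms (window 0): ALLOW
  req#3 t=8ms (window 0): ALLOW
  req#4 t=9ms (window 0): ALLOW
  req#5 t=10ms (window 1): ALLOW
  req#6 t=10ms (window 1): ALLOW
  req#7 t=11ms (window 1): ALLOW
  req#8 t=20ms (window 2): ALLOW
  req#9 t=24ms (window 2): ALLOW
  req#10 t=27ms (window 2): ALLOW
  req#11 t=29ms (window 2): ALLOW

Allowed counts by window: 4 3 4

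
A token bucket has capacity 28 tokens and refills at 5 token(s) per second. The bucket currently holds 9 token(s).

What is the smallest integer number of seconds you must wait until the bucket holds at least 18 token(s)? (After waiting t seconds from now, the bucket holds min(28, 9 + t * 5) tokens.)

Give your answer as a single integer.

Answer: 2

Derivation:
Need 9 + t * 5 >= 18, so t >= 9/5.
Smallest integer t = ceil(9/5) = 2.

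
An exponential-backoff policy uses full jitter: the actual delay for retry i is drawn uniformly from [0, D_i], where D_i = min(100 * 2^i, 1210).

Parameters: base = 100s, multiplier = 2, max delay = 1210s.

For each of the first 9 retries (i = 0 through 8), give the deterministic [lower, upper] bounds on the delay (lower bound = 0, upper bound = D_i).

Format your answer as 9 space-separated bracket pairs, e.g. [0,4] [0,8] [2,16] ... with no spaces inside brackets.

Answer: [0,100] [0,200] [0,400] [0,800] [0,1210] [0,1210] [0,1210] [0,1210] [0,1210]

Derivation:
Computing bounds per retry:
  i=0: D_i=min(100*2^0,1210)=100, bounds=[0,100]
  i=1: D_i=min(100*2^1,1210)=200, bounds=[0,200]
  i=2: D_i=min(100*2^2,1210)=400, bounds=[0,400]
  i=3: D_i=min(100*2^3,1210)=800, bounds=[0,800]
  i=4: D_i=min(100*2^4,1210)=1210, bounds=[0,1210]
  i=5: D_i=min(100*2^5,1210)=1210, bounds=[0,1210]
  i=6: D_i=min(100*2^6,1210)=1210, bounds=[0,1210]
  i=7: D_i=min(100*2^7,1210)=1210, bounds=[0,1210]
  i=8: D_i=min(100*2^8,1210)=1210, bounds=[0,1210]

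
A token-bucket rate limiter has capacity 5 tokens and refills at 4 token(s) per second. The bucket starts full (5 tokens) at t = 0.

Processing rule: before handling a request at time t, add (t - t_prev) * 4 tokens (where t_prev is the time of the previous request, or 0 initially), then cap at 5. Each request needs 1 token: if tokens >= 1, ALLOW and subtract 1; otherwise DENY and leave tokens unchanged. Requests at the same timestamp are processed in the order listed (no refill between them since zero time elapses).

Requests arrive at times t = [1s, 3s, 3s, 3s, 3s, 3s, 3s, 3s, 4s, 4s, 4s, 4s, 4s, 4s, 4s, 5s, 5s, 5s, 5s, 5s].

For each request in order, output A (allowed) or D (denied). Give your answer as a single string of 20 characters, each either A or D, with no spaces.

Simulating step by step:
  req#1 t=1s: ALLOW
  req#2 t=3s: ALLOW
  req#3 t=3s: ALLOW
  req#4 t=3s: ALLOW
  req#5 t=3s: ALLOW
  req#6 t=3s: ALLOW
  req#7 t=3s: DENY
  req#8 t=3s: DENY
  req#9 t=4s: ALLOW
  req#10 t=4s: ALLOW
  req#11 t=4s: ALLOW
  req#12 t=4s: ALLOW
  req#13 t=4s: DENY
  req#14 t=4s: DENY
  req#15 t=4s: DENY
  req#16 t=5s: ALLOW
  req#17 t=5s: ALLOW
  req#18 t=5s: ALLOW
  req#19 t=5s: ALLOW
  req#20 t=5s: DENY

Answer: AAAAAADDAAAADDDAAAAD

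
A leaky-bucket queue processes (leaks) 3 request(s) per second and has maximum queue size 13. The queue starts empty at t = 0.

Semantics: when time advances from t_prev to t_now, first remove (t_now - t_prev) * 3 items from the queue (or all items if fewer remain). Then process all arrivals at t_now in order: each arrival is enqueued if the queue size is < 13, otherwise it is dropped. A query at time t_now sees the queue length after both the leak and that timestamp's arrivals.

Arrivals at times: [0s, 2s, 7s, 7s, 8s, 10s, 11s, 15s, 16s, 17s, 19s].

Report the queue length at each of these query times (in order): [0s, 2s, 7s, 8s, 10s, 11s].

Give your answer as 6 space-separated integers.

Queue lengths at query times:
  query t=0s: backlog = 1
  query t=2s: backlog = 1
  query t=7s: backlog = 2
  query t=8s: backlog = 1
  query t=10s: backlog = 1
  query t=11s: backlog = 1

Answer: 1 1 2 1 1 1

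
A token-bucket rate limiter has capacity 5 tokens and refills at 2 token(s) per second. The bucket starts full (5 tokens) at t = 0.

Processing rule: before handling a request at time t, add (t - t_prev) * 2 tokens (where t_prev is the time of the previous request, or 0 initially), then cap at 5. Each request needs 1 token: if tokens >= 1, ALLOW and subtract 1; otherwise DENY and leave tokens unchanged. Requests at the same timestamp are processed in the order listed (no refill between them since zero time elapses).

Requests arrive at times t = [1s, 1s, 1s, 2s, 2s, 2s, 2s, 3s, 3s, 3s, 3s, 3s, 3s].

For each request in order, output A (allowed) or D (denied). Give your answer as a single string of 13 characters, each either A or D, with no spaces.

Simulating step by step:
  req#1 t=1s: ALLOW
  req#2 t=1s: ALLOW
  req#3 t=1s: ALLOW
  req#4 t=2s: ALLOW
  req#5 t=2s: ALLOW
  req#6 t=2s: ALLOW
  req#7 t=2s: ALLOW
  req#8 t=3s: ALLOW
  req#9 t=3s: ALLOW
  req#10 t=3s: DENY
  req#11 t=3s: DENY
  req#12 t=3s: DENY
  req#13 t=3s: DENY

Answer: AAAAAAAAADDDD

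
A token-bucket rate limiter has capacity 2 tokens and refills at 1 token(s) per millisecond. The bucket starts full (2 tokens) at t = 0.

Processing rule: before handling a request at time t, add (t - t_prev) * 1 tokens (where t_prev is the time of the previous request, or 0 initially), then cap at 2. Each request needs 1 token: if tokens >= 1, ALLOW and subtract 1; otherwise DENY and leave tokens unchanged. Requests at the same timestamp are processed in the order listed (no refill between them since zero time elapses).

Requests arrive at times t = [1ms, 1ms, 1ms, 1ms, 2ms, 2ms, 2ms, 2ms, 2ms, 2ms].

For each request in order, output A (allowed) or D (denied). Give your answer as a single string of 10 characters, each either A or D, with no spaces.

Answer: AADDADDDDD

Derivation:
Simulating step by step:
  req#1 t=1ms: ALLOW
  req#2 t=1ms: ALLOW
  req#3 t=1ms: DENY
  req#4 t=1ms: DENY
  req#5 t=2ms: ALLOW
  req#6 t=2ms: DENY
  req#7 t=2ms: DENY
  req#8 t=2ms: DENY
  req#9 t=2ms: DENY
  req#10 t=2ms: DENY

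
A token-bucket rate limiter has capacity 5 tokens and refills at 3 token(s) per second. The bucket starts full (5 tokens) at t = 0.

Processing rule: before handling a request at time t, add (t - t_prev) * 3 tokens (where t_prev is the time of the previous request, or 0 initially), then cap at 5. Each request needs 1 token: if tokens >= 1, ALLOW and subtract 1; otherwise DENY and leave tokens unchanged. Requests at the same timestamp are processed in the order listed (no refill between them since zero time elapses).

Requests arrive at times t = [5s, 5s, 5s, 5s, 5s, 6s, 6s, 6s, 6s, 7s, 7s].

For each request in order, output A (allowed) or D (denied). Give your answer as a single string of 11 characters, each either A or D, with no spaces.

Answer: AAAAAAAADAA

Derivation:
Simulating step by step:
  req#1 t=5s: ALLOW
  req#2 t=5s: ALLOW
  req#3 t=5s: ALLOW
  req#4 t=5s: ALLOW
  req#5 t=5s: ALLOW
  req#6 t=6s: ALLOW
  req#7 t=6s: ALLOW
  req#8 t=6s: ALLOW
  req#9 t=6s: DENY
  req#10 t=7s: ALLOW
  req#11 t=7s: ALLOW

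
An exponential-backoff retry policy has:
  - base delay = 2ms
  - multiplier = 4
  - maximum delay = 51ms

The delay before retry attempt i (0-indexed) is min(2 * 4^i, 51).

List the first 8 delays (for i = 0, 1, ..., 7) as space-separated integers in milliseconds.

Answer: 2 8 32 51 51 51 51 51

Derivation:
Computing each delay:
  i=0: min(2*4^0, 51) = 2
  i=1: min(2*4^1, 51) = 8
  i=2: min(2*4^2, 51) = 32
  i=3: min(2*4^3, 51) = 51
  i=4: min(2*4^4, 51) = 51
  i=5: min(2*4^5, 51) = 51
  i=6: min(2*4^6, 51) = 51
  i=7: min(2*4^7, 51) = 51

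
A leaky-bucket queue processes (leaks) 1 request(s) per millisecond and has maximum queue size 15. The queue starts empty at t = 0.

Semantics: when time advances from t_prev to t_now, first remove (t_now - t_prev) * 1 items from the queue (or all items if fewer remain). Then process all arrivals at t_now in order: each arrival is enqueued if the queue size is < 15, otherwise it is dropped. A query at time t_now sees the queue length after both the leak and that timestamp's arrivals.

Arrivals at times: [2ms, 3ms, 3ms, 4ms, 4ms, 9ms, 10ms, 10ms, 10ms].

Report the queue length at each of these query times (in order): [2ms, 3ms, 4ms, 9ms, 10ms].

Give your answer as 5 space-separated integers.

Queue lengths at query times:
  query t=2ms: backlog = 1
  query t=3ms: backlog = 2
  query t=4ms: backlog = 3
  query t=9ms: backlog = 1
  query t=10ms: backlog = 3

Answer: 1 2 3 1 3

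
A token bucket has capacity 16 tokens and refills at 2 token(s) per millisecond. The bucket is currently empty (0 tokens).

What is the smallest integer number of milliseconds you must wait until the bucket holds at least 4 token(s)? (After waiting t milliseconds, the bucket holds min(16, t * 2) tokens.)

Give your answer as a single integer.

Answer: 2

Derivation:
Need t * 2 >= 4, so t >= 4/2.
Smallest integer t = ceil(4/2) = 2.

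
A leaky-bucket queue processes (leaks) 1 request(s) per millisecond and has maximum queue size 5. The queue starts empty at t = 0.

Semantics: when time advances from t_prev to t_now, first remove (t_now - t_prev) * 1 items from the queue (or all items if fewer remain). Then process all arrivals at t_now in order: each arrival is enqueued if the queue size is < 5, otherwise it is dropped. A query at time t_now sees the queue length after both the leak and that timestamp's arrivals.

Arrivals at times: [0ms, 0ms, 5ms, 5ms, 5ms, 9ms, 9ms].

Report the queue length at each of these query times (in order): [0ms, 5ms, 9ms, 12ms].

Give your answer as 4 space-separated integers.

Answer: 2 3 2 0

Derivation:
Queue lengths at query times:
  query t=0ms: backlog = 2
  query t=5ms: backlog = 3
  query t=9ms: backlog = 2
  query t=12ms: backlog = 0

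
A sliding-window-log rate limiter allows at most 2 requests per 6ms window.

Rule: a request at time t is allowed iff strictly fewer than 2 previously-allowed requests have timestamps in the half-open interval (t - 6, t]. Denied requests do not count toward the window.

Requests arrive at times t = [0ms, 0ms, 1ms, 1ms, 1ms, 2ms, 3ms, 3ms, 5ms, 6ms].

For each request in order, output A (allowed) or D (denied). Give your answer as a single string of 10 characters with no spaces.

Tracking allowed requests in the window:
  req#1 t=0ms: ALLOW
  req#2 t=0ms: ALLOW
  req#3 t=1ms: DENY
  req#4 t=1ms: DENY
  req#5 t=1ms: DENY
  req#6 t=2ms: DENY
  req#7 t=3ms: DENY
  req#8 t=3ms: DENY
  req#9 t=5ms: DENY
  req#10 t=6ms: ALLOW

Answer: AADDDDDDDA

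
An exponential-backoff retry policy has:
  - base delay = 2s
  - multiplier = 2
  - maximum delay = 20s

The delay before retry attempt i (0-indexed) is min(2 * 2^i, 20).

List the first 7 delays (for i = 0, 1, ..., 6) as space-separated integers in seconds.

Answer: 2 4 8 16 20 20 20

Derivation:
Computing each delay:
  i=0: min(2*2^0, 20) = 2
  i=1: min(2*2^1, 20) = 4
  i=2: min(2*2^2, 20) = 8
  i=3: min(2*2^3, 20) = 16
  i=4: min(2*2^4, 20) = 20
  i=5: min(2*2^5, 20) = 20
  i=6: min(2*2^6, 20) = 20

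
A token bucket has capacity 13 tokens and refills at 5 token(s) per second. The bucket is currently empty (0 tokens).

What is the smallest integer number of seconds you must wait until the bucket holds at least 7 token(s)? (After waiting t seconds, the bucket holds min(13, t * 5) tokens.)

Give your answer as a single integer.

Need t * 5 >= 7, so t >= 7/5.
Smallest integer t = ceil(7/5) = 2.

Answer: 2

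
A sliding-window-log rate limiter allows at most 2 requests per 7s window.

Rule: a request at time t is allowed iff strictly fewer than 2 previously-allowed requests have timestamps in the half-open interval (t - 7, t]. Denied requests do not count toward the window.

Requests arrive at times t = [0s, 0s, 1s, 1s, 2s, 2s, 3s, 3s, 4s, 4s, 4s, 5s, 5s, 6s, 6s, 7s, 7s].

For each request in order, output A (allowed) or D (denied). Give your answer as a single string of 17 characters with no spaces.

Answer: AADDDDDDDDDDDDDAA

Derivation:
Tracking allowed requests in the window:
  req#1 t=0s: ALLOW
  req#2 t=0s: ALLOW
  req#3 t=1s: DENY
  req#4 t=1s: DENY
  req#5 t=2s: DENY
  req#6 t=2s: DENY
  req#7 t=3s: DENY
  req#8 t=3s: DENY
  req#9 t=4s: DENY
  req#10 t=4s: DENY
  req#11 t=4s: DENY
  req#12 t=5s: DENY
  req#13 t=5s: DENY
  req#14 t=6s: DENY
  req#15 t=6s: DENY
  req#16 t=7s: ALLOW
  req#17 t=7s: ALLOW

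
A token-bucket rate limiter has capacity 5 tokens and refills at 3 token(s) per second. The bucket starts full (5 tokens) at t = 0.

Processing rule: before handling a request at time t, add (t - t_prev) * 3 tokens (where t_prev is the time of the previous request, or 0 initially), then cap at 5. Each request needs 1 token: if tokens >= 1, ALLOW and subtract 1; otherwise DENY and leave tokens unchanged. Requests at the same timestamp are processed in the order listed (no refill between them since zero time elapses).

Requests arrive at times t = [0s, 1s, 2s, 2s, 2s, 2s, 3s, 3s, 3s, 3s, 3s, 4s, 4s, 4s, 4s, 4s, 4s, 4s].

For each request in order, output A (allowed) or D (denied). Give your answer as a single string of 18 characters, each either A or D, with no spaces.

Answer: AAAAAAAAAADAAADDDD

Derivation:
Simulating step by step:
  req#1 t=0s: ALLOW
  req#2 t=1s: ALLOW
  req#3 t=2s: ALLOW
  req#4 t=2s: ALLOW
  req#5 t=2s: ALLOW
  req#6 t=2s: ALLOW
  req#7 t=3s: ALLOW
  req#8 t=3s: ALLOW
  req#9 t=3s: ALLOW
  req#10 t=3s: ALLOW
  req#11 t=3s: DENY
  req#12 t=4s: ALLOW
  req#13 t=4s: ALLOW
  req#14 t=4s: ALLOW
  req#15 t=4s: DENY
  req#16 t=4s: DENY
  req#17 t=4s: DENY
  req#18 t=4s: DENY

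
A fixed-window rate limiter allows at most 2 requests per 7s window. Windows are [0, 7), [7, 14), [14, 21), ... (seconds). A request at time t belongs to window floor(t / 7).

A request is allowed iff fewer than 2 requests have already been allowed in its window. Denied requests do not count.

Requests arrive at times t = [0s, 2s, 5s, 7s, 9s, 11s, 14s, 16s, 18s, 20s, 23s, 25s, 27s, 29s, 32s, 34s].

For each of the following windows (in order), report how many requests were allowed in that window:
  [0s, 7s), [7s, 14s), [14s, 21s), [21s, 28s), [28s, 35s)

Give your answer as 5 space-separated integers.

Processing requests:
  req#1 t=0s (window 0): ALLOW
  req#2 t=2s (window 0): ALLOW
  req#3 t=5s (window 0): DENY
  req#4 t=7s (window 1): ALLOW
  req#5 t=9s (window 1): ALLOW
  req#6 t=11s (window 1): DENY
  req#7 t=14s (window 2): ALLOW
  req#8 t=16s (window 2): ALLOW
  req#9 t=18s (window 2): DENY
  req#10 t=20s (window 2): DENY
  req#11 t=23s (window 3): ALLOW
  req#12 t=25s (window 3): ALLOW
  req#13 t=27s (window 3): DENY
  req#14 t=29s (window 4): ALLOW
  req#15 t=32s (window 4): ALLOW
  req#16 t=34s (window 4): DENY

Allowed counts by window: 2 2 2 2 2

Answer: 2 2 2 2 2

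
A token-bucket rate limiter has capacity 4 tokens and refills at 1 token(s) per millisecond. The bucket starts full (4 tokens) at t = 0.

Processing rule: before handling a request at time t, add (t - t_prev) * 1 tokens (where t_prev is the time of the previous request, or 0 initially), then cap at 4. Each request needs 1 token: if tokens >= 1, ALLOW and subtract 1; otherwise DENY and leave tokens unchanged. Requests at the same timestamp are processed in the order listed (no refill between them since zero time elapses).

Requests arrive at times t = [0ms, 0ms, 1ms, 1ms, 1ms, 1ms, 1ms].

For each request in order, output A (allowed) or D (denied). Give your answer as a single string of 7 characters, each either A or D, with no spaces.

Simulating step by step:
  req#1 t=0ms: ALLOW
  req#2 t=0ms: ALLOW
  req#3 t=1ms: ALLOW
  req#4 t=1ms: ALLOW
  req#5 t=1ms: ALLOW
  req#6 t=1ms: DENY
  req#7 t=1ms: DENY

Answer: AAAAADD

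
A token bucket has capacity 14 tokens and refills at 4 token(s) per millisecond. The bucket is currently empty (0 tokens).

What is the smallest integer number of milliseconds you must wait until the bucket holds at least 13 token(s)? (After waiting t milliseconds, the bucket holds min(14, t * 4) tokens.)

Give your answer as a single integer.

Answer: 4

Derivation:
Need t * 4 >= 13, so t >= 13/4.
Smallest integer t = ceil(13/4) = 4.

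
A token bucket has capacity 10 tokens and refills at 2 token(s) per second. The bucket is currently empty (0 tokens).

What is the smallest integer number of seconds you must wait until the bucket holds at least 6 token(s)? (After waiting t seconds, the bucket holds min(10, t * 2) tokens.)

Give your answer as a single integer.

Need t * 2 >= 6, so t >= 6/2.
Smallest integer t = ceil(6/2) = 3.

Answer: 3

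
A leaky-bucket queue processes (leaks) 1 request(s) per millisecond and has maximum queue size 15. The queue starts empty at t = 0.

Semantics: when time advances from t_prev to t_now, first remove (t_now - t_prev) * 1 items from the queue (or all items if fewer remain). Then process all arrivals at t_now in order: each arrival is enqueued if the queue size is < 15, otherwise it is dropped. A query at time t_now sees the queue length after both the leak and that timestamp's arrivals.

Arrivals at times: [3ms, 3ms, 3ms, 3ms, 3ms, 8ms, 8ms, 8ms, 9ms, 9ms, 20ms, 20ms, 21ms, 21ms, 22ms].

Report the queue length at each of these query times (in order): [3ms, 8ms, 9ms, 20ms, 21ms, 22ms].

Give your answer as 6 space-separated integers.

Answer: 5 3 4 2 3 3

Derivation:
Queue lengths at query times:
  query t=3ms: backlog = 5
  query t=8ms: backlog = 3
  query t=9ms: backlog = 4
  query t=20ms: backlog = 2
  query t=21ms: backlog = 3
  query t=22ms: backlog = 3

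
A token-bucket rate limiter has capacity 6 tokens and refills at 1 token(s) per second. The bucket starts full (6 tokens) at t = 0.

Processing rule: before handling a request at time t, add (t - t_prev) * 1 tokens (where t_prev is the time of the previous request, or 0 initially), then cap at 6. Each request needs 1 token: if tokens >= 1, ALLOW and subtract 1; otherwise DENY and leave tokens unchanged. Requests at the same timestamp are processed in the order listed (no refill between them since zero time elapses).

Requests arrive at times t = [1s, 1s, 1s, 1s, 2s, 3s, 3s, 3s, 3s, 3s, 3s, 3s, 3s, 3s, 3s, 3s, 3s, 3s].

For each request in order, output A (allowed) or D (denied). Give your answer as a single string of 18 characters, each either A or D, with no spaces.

Answer: AAAAAAAADDDDDDDDDD

Derivation:
Simulating step by step:
  req#1 t=1s: ALLOW
  req#2 t=1s: ALLOW
  req#3 t=1s: ALLOW
  req#4 t=1s: ALLOW
  req#5 t=2s: ALLOW
  req#6 t=3s: ALLOW
  req#7 t=3s: ALLOW
  req#8 t=3s: ALLOW
  req#9 t=3s: DENY
  req#10 t=3s: DENY
  req#11 t=3s: DENY
  req#12 t=3s: DENY
  req#13 t=3s: DENY
  req#14 t=3s: DENY
  req#15 t=3s: DENY
  req#16 t=3s: DENY
  req#17 t=3s: DENY
  req#18 t=3s: DENY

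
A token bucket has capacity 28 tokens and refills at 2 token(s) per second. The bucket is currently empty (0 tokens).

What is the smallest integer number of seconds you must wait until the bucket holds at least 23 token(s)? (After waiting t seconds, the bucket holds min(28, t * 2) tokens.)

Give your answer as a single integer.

Answer: 12

Derivation:
Need t * 2 >= 23, so t >= 23/2.
Smallest integer t = ceil(23/2) = 12.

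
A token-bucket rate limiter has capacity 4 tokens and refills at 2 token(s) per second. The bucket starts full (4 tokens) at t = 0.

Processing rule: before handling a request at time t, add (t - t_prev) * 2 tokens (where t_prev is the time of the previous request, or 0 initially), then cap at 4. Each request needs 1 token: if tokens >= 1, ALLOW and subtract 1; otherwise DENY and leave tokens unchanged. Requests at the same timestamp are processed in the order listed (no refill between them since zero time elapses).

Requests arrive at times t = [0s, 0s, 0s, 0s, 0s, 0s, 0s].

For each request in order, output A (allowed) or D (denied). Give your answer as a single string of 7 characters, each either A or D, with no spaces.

Answer: AAAADDD

Derivation:
Simulating step by step:
  req#1 t=0s: ALLOW
  req#2 t=0s: ALLOW
  req#3 t=0s: ALLOW
  req#4 t=0s: ALLOW
  req#5 t=0s: DENY
  req#6 t=0s: DENY
  req#7 t=0s: DENY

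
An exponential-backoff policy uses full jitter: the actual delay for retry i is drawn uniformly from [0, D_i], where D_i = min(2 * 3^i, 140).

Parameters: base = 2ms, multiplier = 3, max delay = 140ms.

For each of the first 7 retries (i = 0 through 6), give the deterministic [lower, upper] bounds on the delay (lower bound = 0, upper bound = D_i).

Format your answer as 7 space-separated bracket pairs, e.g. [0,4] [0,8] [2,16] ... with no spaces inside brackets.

Computing bounds per retry:
  i=0: D_i=min(2*3^0,140)=2, bounds=[0,2]
  i=1: D_i=min(2*3^1,140)=6, bounds=[0,6]
  i=2: D_i=min(2*3^2,140)=18, bounds=[0,18]
  i=3: D_i=min(2*3^3,140)=54, bounds=[0,54]
  i=4: D_i=min(2*3^4,140)=140, bounds=[0,140]
  i=5: D_i=min(2*3^5,140)=140, bounds=[0,140]
  i=6: D_i=min(2*3^6,140)=140, bounds=[0,140]

Answer: [0,2] [0,6] [0,18] [0,54] [0,140] [0,140] [0,140]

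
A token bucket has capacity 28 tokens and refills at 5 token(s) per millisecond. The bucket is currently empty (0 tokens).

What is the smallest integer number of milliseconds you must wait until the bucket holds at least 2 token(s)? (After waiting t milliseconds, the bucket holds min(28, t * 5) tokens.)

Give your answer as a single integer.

Answer: 1

Derivation:
Need t * 5 >= 2, so t >= 2/5.
Smallest integer t = ceil(2/5) = 1.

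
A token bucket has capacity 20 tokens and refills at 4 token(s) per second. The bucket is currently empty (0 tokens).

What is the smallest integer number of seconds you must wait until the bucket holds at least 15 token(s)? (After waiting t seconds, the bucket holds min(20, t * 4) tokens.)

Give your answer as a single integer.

Answer: 4

Derivation:
Need t * 4 >= 15, so t >= 15/4.
Smallest integer t = ceil(15/4) = 4.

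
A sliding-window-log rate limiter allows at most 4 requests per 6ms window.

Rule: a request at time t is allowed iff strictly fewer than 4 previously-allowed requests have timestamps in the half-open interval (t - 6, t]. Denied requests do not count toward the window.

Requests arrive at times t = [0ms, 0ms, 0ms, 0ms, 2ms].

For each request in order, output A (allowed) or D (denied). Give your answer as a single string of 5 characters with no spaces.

Tracking allowed requests in the window:
  req#1 t=0ms: ALLOW
  req#2 t=0ms: ALLOW
  req#3 t=0ms: ALLOW
  req#4 t=0ms: ALLOW
  req#5 t=2ms: DENY

Answer: AAAAD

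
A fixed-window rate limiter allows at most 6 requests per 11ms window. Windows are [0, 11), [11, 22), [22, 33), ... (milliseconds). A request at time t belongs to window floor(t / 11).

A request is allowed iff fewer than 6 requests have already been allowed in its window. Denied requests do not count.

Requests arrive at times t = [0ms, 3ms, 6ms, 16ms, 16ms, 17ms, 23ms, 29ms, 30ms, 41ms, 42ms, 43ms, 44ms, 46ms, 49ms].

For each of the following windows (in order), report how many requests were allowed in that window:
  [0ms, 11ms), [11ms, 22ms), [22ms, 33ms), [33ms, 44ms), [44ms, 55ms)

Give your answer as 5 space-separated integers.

Processing requests:
  req#1 t=0ms (window 0): ALLOW
  req#2 t=3ms (window 0): ALLOW
  req#3 t=6ms (window 0): ALLOW
  req#4 t=16ms (window 1): ALLOW
  req#5 t=16ms (window 1): ALLOW
  req#6 t=17ms (window 1): ALLOW
  req#7 t=23ms (window 2): ALLOW
  req#8 t=29ms (window 2): ALLOW
  req#9 t=30ms (window 2): ALLOW
  req#10 t=41ms (window 3): ALLOW
  req#11 t=42ms (window 3): ALLOW
  req#12 t=43ms (window 3): ALLOW
  req#13 t=44ms (window 4): ALLOW
  req#14 t=46ms (window 4): ALLOW
  req#15 t=49ms (window 4): ALLOW

Allowed counts by window: 3 3 3 3 3

Answer: 3 3 3 3 3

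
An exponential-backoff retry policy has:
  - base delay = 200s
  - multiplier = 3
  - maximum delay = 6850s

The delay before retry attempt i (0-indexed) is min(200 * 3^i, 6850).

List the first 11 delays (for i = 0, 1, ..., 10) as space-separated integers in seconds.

Computing each delay:
  i=0: min(200*3^0, 6850) = 200
  i=1: min(200*3^1, 6850) = 600
  i=2: min(200*3^2, 6850) = 1800
  i=3: min(200*3^3, 6850) = 5400
  i=4: min(200*3^4, 6850) = 6850
  i=5: min(200*3^5, 6850) = 6850
  i=6: min(200*3^6, 6850) = 6850
  i=7: min(200*3^7, 6850) = 6850
  i=8: min(200*3^8, 6850) = 6850
  i=9: min(200*3^9, 6850) = 6850
  i=10: min(200*3^10, 6850) = 6850

Answer: 200 600 1800 5400 6850 6850 6850 6850 6850 6850 6850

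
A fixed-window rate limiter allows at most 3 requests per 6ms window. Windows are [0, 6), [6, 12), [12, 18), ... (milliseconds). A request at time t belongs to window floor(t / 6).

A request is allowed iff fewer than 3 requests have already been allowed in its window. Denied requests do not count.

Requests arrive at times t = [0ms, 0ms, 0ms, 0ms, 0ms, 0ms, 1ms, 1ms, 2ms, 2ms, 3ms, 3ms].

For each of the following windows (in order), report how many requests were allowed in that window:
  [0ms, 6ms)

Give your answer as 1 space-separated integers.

Answer: 3

Derivation:
Processing requests:
  req#1 t=0ms (window 0): ALLOW
  req#2 t=0ms (window 0): ALLOW
  req#3 t=0ms (window 0): ALLOW
  req#4 t=0ms (window 0): DENY
  req#5 t=0ms (window 0): DENY
  req#6 t=0ms (window 0): DENY
  req#7 t=1ms (window 0): DENY
  req#8 t=1ms (window 0): DENY
  req#9 t=2ms (window 0): DENY
  req#10 t=2ms (window 0): DENY
  req#11 t=3ms (window 0): DENY
  req#12 t=3ms (window 0): DENY

Allowed counts by window: 3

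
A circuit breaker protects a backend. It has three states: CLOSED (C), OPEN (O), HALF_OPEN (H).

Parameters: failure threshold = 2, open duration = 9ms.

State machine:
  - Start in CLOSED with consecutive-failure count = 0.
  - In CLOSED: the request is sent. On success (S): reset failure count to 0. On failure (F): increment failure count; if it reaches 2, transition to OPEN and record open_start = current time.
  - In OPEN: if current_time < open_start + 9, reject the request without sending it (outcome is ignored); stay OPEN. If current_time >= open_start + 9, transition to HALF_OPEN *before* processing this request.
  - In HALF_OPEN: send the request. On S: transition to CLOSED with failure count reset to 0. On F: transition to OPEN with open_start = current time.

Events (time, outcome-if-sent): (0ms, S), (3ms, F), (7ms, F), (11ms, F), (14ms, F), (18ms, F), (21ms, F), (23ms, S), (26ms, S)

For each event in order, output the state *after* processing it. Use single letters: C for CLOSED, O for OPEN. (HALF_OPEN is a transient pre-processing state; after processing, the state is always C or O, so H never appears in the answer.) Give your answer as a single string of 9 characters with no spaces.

Answer: CCOOOOOOO

Derivation:
State after each event:
  event#1 t=0ms outcome=S: state=CLOSED
  event#2 t=3ms outcome=F: state=CLOSED
  event#3 t=7ms outcome=F: state=OPEN
  event#4 t=11ms outcome=F: state=OPEN
  event#5 t=14ms outcome=F: state=OPEN
  event#6 t=18ms outcome=F: state=OPEN
  event#7 t=21ms outcome=F: state=OPEN
  event#8 t=23ms outcome=S: state=OPEN
  event#9 t=26ms outcome=S: state=OPEN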